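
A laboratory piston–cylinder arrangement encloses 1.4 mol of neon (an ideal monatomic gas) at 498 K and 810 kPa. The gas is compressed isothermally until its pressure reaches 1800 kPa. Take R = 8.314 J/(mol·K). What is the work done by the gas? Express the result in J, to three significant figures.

W ≈ -4630 J

Isothermal process: W = nRT ln(V₂/V₁) = nRT ln(P₁/P₂).
W = (1.4)(8.314)(498) × ln(810/1800)
  = 5797 × ln(0.45) = 5797 × -0.7985
W_by_gas = -4629 J.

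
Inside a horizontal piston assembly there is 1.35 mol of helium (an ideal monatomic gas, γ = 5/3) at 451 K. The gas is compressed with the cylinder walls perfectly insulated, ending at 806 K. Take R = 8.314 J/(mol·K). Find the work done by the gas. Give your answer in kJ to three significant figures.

Adiabatic ⇒ Q = 0, so W_by = −ΔU = nCᵥ(T₁ − T₂).
Cᵥ = 3R/2 = 12.47 J/(mol·K).
W = (1.35)(12.47)(451 − 806) = -5977 J.

W ≈ -5.98 kJ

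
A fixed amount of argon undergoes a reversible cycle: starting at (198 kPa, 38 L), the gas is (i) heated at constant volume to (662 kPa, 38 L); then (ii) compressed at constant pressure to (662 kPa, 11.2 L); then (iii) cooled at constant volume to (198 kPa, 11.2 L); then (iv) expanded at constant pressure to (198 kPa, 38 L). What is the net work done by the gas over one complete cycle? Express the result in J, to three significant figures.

Constant-volume legs do no work.
W(ii) = (662)(11.2 − 38) = -17742 J; W(iv) = (198)(38 − 11.2) = 5306 J.
W_net = -17742 + 5306 = -12435 J (the counter-clockwise enclosed area).

W_net ≈ -12400 J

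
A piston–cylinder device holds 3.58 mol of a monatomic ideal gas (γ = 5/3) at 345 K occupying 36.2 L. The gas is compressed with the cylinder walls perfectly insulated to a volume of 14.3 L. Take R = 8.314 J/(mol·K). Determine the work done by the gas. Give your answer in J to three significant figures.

Adiabatic: TV^(γ−1) = const with γ = 5/3.
T₂ = T₁ (V₁/V₂)^(γ−1) = 345 × (36.2/14.3)^0.667 = 345 × 1.857 = 640.8 K.
W_by = nCᵥ(T₁ − T₂) = (3.58)(12.47)(345 − 640.8) = -13207 J.

W ≈ -13200 J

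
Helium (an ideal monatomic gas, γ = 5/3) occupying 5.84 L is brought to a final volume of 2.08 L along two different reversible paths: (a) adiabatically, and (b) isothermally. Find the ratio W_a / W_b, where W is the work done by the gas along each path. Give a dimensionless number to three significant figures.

W_a / W_b ≈ 1.44

Path (a) adiabatic: W = P₁V₁(1 − (V₁/V₂)^(γ−1))/(γ−1) → W_a/(P₁V₁) = -1.485.
Path (b) isothermal: W = P₁V₁ ln(V₂/V₁) → W_b/(P₁V₁) = -1.032.
W_a / W_b = -1.485 / -1.032 = 1.439.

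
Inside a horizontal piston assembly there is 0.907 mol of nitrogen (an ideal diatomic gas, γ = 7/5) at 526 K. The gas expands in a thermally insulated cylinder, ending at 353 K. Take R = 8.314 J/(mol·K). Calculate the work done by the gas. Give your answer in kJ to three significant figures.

W ≈ 3.26 kJ

Adiabatic ⇒ Q = 0, so W_by = −ΔU = nCᵥ(T₁ − T₂).
Cᵥ = 5R/2 = 20.79 J/(mol·K).
W = (0.907)(20.79)(526 − 353) = 3261 J.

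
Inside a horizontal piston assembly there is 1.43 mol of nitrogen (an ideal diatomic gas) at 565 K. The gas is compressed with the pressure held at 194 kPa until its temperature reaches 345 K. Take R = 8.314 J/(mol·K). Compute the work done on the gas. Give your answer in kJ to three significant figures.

Isobaric: W = P ΔV = nR ΔT.
W = (1.43)(8.314)(345 − 565) = -2616 J.
Work on gas = −W_by = 2616 J.

W ≈ 2.62 kJ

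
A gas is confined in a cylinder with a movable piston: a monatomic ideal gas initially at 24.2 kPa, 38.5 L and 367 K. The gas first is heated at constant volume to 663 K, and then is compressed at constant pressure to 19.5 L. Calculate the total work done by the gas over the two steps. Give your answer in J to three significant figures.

Step 1 (isochoric): W = 0 (constant volume).
After step 1: P = 43.72 kPa (V unchanged).
Step 2 (isobaric): W = PΔV = (43.72 kPa)(19.5 − 38.5 L) = -830.6 J.
W_total = 0 − 830.6 = -830.6 J.

W_total ≈ -831 J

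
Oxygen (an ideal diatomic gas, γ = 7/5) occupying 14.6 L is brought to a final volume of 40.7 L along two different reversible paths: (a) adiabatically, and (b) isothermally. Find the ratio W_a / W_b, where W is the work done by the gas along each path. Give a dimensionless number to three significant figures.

Path (a) adiabatic: W = P₁V₁(1 − (V₁/V₂)^(γ−1))/(γ−1) → W_a/(P₁V₁) = 0.841.
Path (b) isothermal: W = P₁V₁ ln(V₂/V₁) → W_b/(P₁V₁) = 1.025.
W_a / W_b = 0.841 / 1.025 = 0.8203.

W_a / W_b ≈ 0.820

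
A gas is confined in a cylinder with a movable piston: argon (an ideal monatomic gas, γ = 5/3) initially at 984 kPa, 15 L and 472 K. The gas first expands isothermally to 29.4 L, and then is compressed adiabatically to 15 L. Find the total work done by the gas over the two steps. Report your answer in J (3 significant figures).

W_total ≈ -2600 J

Step 1 (isothermal): W = P₁V₁ ln(V₂/V₁) = (14760) ln(29.4/15) = 9933 J.
After step 1: P = 502 kPa, V = 29.4 L, T = 472 K.
Step 2 (adiabatic): W = (P₁V₁ − P₂V₂)/(γ−1) = (14760 − 23117)/0.667 = -12535 J.
W_total = 9933 − 12535 = -2602 J.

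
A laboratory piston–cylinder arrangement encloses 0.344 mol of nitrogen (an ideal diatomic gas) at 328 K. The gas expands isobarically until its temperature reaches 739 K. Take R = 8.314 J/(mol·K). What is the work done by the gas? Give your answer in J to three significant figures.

W ≈ 1180 J

Isobaric: W = P ΔV = nR ΔT.
W = (0.344)(8.314)(739 − 328) = 1175 J.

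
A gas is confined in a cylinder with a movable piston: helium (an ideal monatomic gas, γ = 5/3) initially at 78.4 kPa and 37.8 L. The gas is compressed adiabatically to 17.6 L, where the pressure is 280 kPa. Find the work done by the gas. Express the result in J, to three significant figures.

W ≈ -2950 J

Adiabatic: W = (P₁V₁ − P₂V₂)/(γ − 1) with γ = 5/3.
P₁V₁ = 2964 J, P₂V₂ = 4928 J.
W = (2964 − 4928) / 0.6667 = -2947 J.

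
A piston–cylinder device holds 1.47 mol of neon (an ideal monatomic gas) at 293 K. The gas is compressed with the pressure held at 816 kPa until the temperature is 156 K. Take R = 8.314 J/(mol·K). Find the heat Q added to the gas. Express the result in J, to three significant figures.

Q ≈ -4190 J

Isobaric: W = nRΔT = (1.47)(8.314)(-137) = -1674 J.
ΔU = nCᵥΔT with Cᵥ = 3R/2: ΔU = (1.47)(12.47)(-137) = -2512 J.
Q = ΔU + W = -2512 − 1674 = -4186 J.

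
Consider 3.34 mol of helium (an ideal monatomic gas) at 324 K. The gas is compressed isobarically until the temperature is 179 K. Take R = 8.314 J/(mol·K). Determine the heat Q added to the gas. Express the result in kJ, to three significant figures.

Q ≈ -10.1 kJ

Isobaric: W = nRΔT = (3.34)(8.314)(-145) = -4026 J.
ΔU = nCᵥΔT with Cᵥ = 3R/2: ΔU = (3.34)(12.47)(-145) = -6040 J.
Q = ΔU + W = -6040 − 4026 = -10066 J.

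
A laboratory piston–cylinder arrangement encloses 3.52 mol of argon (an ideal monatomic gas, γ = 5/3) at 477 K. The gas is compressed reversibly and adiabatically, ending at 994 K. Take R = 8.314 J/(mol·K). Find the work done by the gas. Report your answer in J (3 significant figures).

Adiabatic ⇒ Q = 0, so W_by = −ΔU = nCᵥ(T₁ − T₂).
Cᵥ = 3R/2 = 12.47 J/(mol·K).
W = (3.52)(12.47)(477 − 994) = -22695 J.

W ≈ -22700 J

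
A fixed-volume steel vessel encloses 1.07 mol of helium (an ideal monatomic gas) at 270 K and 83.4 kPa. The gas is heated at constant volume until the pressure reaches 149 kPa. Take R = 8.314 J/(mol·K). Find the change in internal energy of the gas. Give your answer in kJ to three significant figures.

Constant volume ⇒ W = 0, so Q = ΔU = nCᵥΔT with Cᵥ = 3R/2 = 12.47 J/(mol·K).
At constant V, T₂/T₁ = P₂/P₁ ⇒ ΔT = T₁(P₂/P₁ − 1) = 270·(149/83.4 − 1) = 212.4 K.
ΔU = (1.07)(12.47)(212.4) = 2834 J.

ΔU ≈ 2.83 kJ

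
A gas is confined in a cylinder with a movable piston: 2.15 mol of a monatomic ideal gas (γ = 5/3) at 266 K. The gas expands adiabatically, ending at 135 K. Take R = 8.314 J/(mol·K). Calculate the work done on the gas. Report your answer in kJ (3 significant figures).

W ≈ -3.51 kJ

Adiabatic ⇒ Q = 0, so W_by = −ΔU = nCᵥ(T₁ − T₂).
Cᵥ = 3R/2 = 12.47 J/(mol·K).
W = (2.15)(12.47)(266 − 135) = 3512 J.
Work on gas = −W_by = -3512 J.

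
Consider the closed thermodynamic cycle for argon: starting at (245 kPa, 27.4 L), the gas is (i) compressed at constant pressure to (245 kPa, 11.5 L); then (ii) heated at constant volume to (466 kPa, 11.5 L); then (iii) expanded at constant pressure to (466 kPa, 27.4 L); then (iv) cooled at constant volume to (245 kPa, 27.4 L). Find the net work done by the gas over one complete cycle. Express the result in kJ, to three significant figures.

Constant-volume legs do no work.
W(i) = (245)(11.5 − 27.4) = -3895 J; W(iii) = (466)(27.4 − 11.5) = 7409 J.
W_net = -3895 + 7409 = 3514 J (the clockwise enclosed area).

W_net ≈ 3.51 kJ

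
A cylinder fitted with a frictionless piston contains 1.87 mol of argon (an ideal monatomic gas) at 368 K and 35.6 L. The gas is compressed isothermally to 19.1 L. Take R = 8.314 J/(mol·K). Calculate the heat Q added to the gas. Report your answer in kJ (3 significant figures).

Q ≈ -3.56 kJ

Isothermal ⇒ ΔU = 0, so Q = W = nRT ln(V₂/V₁).
Q = (1.87)(8.314)(368) ln(19.1/35.6) = 5721 × -0.6227 = -3562 J.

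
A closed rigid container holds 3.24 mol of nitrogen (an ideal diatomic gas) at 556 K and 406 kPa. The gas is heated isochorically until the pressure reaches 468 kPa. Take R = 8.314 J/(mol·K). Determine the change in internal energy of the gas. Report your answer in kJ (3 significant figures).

Constant volume ⇒ W = 0, so Q = ΔU = nCᵥΔT with Cᵥ = 5R/2 = 20.79 J/(mol·K).
At constant V, T₂/T₁ = P₂/P₁ ⇒ ΔT = T₁(P₂/P₁ − 1) = 556·(468/406 − 1) = 84.91 K.
ΔU = (3.24)(20.79)(84.91) = 5718 J.

ΔU ≈ 5.72 kJ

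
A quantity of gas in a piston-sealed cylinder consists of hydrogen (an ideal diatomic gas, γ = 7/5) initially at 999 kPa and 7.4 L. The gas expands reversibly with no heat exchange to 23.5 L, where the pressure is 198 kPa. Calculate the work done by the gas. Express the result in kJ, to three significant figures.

Adiabatic: W = (P₁V₁ − P₂V₂)/(γ − 1) with γ = 7/5.
P₁V₁ = 7393 J, P₂V₂ = 4653 J.
W = (7393 − 4653) / 0.4 = 6849 J.

W ≈ 6.85 kJ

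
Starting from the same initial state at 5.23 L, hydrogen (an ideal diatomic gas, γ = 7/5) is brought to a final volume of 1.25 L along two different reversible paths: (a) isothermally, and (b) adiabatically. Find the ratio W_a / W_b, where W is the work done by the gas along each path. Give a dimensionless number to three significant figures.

Path (a) isothermal: W = P₁V₁ ln(V₂/V₁) → W_a/(P₁V₁) = -1.431.
Path (b) adiabatic: W = P₁V₁(1 − (V₁/V₂)^(γ−1))/(γ−1) → W_b/(P₁V₁) = -1.932.
W_a / W_b = -1.431 / -1.932 = 0.7409.

W_a / W_b ≈ 0.741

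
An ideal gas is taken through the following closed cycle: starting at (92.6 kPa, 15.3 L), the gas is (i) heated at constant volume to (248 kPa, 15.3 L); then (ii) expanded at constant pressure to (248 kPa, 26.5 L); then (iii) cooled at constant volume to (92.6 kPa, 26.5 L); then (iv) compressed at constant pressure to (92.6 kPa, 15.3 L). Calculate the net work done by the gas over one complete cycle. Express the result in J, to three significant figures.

W_net ≈ 1740 J

Constant-volume legs do no work.
W(ii) = (248)(26.5 − 15.3) = 2778 J; W(iv) = (92.6)(15.3 − 26.5) = -1037 J.
W_net = 2778 − 1037 = 1740 J (the clockwise enclosed area).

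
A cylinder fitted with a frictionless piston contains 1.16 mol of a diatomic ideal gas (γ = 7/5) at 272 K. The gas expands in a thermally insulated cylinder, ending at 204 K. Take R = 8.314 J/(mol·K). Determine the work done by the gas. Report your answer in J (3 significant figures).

W ≈ 1640 J

Adiabatic ⇒ Q = 0, so W_by = −ΔU = nCᵥ(T₁ − T₂).
Cᵥ = 5R/2 = 20.79 J/(mol·K).
W = (1.16)(20.79)(272 − 204) = 1640 J.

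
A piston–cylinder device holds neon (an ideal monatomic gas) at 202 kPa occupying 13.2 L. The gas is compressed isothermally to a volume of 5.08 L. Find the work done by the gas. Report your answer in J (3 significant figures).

W ≈ -2550 J

Isothermal: W = nRT ln(V₂/V₁) = P₁V₁ ln(V₂/V₁).
P₁V₁ = (202 kPa)(13.2 L) = 2666 J.
W = 2666 × ln(5.08/13.2) = 2666 × -0.9549
W_by_gas = -2546 J.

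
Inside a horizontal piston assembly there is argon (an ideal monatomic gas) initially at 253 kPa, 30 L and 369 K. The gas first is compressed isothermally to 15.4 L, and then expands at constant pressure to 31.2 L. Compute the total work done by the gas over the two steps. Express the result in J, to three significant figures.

Step 1 (isothermal): W = P₁V₁ ln(V₂/V₁) = (7590) ln(15.4/30) = -5061 J.
After step 1: P = 492.9 kPa, V = 15.4 L, T = 369 K.
Step 2 (isobaric): W = PΔV = (492.9 kPa)(31.2 − 15.4 L) = 7787 J.
W_total = -5061 + 7787 = 2726 J.

W_total ≈ 2730 J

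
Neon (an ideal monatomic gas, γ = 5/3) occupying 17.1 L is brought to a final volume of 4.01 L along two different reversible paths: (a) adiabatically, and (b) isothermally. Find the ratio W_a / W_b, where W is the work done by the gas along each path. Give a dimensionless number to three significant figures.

W_a / W_b ≈ 1.69

Path (a) adiabatic: W = P₁V₁(1 − (V₁/V₂)^(γ−1))/(γ−1) → W_a/(P₁V₁) = -2.445.
Path (b) isothermal: W = P₁V₁ ln(V₂/V₁) → W_b/(P₁V₁) = -1.45.
W_a / W_b = -2.445 / -1.45 = 1.686.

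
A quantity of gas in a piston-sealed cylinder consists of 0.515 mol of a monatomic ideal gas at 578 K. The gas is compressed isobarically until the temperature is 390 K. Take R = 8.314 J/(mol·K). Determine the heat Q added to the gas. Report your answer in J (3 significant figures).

Q ≈ -2010 J

Isobaric: W = nRΔT = (0.515)(8.314)(-188) = -805 J.
ΔU = nCᵥΔT with Cᵥ = 3R/2: ΔU = (0.515)(12.47)(-188) = -1207 J.
Q = ΔU + W = -1207 − 805 = -2012 J.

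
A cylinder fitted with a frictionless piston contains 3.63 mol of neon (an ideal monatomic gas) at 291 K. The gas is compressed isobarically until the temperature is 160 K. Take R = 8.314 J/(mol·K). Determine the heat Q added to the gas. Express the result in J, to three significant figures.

Isobaric: W = nRΔT = (3.63)(8.314)(-131) = -3954 J.
ΔU = nCᵥΔT with Cᵥ = 3R/2: ΔU = (3.63)(12.47)(-131) = -5930 J.
Q = ΔU + W = -5930 − 3954 = -9884 J.

Q ≈ -9880 J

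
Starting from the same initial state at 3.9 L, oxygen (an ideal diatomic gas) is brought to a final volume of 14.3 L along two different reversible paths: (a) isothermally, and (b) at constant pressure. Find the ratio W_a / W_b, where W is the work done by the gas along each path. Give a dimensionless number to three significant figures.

W_a / W_b ≈ 0.487

Path (a) isothermal: W = P₁V₁ ln(V₂/V₁) → W_a/(P₁V₁) = 1.299.
Path (b) isobaric: W = P₁(V₂ − V₁) → W_b/(P₁V₁) = 2.667.
W_a / W_b = 1.299 / 2.667 = 0.4872.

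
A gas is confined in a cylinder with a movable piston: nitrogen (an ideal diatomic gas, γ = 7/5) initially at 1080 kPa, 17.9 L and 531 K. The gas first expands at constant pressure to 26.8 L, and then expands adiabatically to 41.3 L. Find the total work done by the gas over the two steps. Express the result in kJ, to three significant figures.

W_total ≈ 21.1 kJ

Step 1 (isobaric): W = PΔV = (1080 kPa)(26.8 − 17.9 L) = 9612 J.
After step 1: P = 1080 kPa, V = 26.8 L, T = 795 K.
Step 2 (adiabatic): W = (P₁V₁ − P₂V₂)/(γ−1) = (28944 − 24346)/0.4 = 11494 J.
W_total = 9612 + 11494 = 21106 J.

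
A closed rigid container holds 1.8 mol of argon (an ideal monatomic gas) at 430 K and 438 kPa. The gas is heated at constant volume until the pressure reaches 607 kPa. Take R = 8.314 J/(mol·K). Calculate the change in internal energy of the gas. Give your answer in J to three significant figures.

Constant volume ⇒ W = 0, so Q = ΔU = nCᵥΔT with Cᵥ = 3R/2 = 12.47 J/(mol·K).
At constant V, T₂/T₁ = P₂/P₁ ⇒ ΔT = T₁(P₂/P₁ − 1) = 430·(607/438 − 1) = 165.9 K.
ΔU = (1.8)(12.47)(165.9) = 3724 J.

ΔU ≈ 3720 J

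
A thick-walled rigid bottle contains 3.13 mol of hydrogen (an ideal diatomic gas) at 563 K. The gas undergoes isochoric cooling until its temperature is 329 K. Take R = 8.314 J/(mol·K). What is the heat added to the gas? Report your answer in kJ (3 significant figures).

Q ≈ -15.2 kJ

Constant volume ⇒ W = 0, so Q = ΔU = nCᵥΔT with Cᵥ = 5R/2 = 20.79 J/(mol·K).
ΔU = (3.13)(20.79)(329 − 563) = -15223 J.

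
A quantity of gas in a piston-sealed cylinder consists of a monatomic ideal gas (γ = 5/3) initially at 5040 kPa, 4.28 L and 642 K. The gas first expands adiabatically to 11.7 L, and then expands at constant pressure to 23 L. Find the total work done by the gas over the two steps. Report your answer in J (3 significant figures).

Step 1 (adiabatic): W = (P₁V₁ − P₂V₂)/(γ−1) = (21571 − 11033)/0.667 = 15807 J.
After step 1: P = 943 kPa, V = 11.7 L, T = 328.4 K.
Step 2 (isobaric): W = PΔV = (943 kPa)(23 − 11.7 L) = 10656 J.
W_total = 15807 + 10656 = 26463 J.

W_total ≈ 26500 J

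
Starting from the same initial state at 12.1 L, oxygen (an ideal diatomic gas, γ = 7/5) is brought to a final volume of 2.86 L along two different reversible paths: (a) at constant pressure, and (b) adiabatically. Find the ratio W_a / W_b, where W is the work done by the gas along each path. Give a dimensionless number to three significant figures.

Path (a) isobaric: W = P₁(V₂ − V₁) → W_a/(P₁V₁) = -0.7636.
Path (b) adiabatic: W = P₁V₁(1 − (V₁/V₂)^(γ−1))/(γ−1) → W_b/(P₁V₁) = -1.952.
W_a / W_b = -0.7636 / -1.952 = 0.3913.

W_a / W_b ≈ 0.391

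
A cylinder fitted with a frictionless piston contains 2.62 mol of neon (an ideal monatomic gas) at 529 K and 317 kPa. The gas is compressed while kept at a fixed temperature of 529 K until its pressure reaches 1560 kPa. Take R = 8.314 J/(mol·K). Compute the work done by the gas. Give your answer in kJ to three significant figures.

Isothermal process: W = nRT ln(V₂/V₁) = nRT ln(P₁/P₂).
W = (2.62)(8.314)(529) × ln(317/1560)
  = 11523 × ln(0.2032) = 11523 × -1.594
W_by_gas = -18362 J.

W ≈ -18.4 kJ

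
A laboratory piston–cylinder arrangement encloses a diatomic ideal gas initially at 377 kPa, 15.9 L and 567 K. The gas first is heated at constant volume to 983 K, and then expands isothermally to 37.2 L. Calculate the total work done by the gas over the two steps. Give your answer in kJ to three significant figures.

Step 1 (isochoric): W = 0 (constant volume).
After step 1: P = 653.6 kPa (V unchanged).
Step 2 (isothermal): W = P₁V₁ ln(V₂/V₁) = (10392) ln(37.2/15.9) = 8833 J.
W_total = 0 + 8833 = 8833 J.

W_total ≈ 8.83 kJ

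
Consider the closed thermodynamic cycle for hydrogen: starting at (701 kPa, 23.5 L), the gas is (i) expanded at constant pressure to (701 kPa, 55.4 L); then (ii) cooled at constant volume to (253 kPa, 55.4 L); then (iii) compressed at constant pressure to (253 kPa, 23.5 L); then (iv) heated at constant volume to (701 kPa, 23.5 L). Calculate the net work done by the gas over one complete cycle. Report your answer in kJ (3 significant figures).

W_net ≈ 14.3 kJ

Constant-volume legs do no work.
W(i) = (701)(55.4 − 23.5) = 22362 J; W(iii) = (253)(23.5 − 55.4) = -8071 J.
W_net = 22362 − 8071 = 14291 J (the clockwise enclosed area).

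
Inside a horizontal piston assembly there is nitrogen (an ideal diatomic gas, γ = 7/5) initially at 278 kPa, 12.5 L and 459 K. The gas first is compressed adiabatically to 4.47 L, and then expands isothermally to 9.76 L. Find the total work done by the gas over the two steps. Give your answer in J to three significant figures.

Step 1 (adiabatic): W = (P₁V₁ − P₂V₂)/(γ−1) = (3475 − 5243)/0.4 = -4420 J.
After step 1: P = 1173 kPa, V = 4.47 L, T = 692.6 K.
Step 2 (isothermal): W = P₁V₁ ln(V₂/V₁) = (5243) ln(9.76/4.47) = 4094 J.
W_total = -4420 + 4094 = -326.1 J.

W_total ≈ -326 J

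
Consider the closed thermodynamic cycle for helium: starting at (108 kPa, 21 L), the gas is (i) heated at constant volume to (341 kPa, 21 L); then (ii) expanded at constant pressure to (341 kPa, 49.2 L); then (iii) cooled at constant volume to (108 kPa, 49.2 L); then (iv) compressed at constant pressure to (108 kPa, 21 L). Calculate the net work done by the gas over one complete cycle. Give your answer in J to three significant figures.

W_net ≈ 6570 J

Constant-volume legs do no work.
W(ii) = (341)(49.2 − 21) = 9616 J; W(iv) = (108)(21 − 49.2) = -3046 J.
W_net = 9616 − 3046 = 6571 J (the clockwise enclosed area).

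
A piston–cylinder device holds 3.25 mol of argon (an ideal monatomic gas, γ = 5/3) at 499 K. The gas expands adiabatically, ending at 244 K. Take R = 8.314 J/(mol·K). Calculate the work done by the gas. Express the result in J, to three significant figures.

W ≈ 10300 J

Adiabatic ⇒ Q = 0, so W_by = −ΔU = nCᵥ(T₁ − T₂).
Cᵥ = 3R/2 = 12.47 J/(mol·K).
W = (3.25)(12.47)(499 − 244) = 10335 J.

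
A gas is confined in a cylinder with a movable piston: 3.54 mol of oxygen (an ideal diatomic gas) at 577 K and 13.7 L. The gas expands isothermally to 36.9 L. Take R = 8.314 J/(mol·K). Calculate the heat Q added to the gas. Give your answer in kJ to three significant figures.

Isothermal ⇒ ΔU = 0, so Q = W = nRT ln(V₂/V₁).
Q = (3.54)(8.314)(577) ln(36.9/13.7) = 16982 × 0.9908 = 16826 J.

Q ≈ 16.8 kJ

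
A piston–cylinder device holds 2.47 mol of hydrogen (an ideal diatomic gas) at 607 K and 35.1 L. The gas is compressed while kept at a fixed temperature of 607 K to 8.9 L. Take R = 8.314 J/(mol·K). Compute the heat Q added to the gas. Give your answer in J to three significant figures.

Isothermal ⇒ ΔU = 0, so Q = W = nRT ln(V₂/V₁).
Q = (2.47)(8.314)(607) ln(8.9/35.1) = 12465 × -1.372 = -17104 J.

Q ≈ -17100 J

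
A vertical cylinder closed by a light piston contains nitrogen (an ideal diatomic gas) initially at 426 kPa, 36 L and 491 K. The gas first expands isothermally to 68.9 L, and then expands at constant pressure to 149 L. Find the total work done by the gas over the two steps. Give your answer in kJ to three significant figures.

W_total ≈ 27.8 kJ

Step 1 (isothermal): W = P₁V₁ ln(V₂/V₁) = (15336) ln(68.9/36) = 9955 J.
After step 1: P = 222.6 kPa, V = 68.9 L, T = 491 K.
Step 2 (isobaric): W = PΔV = (222.6 kPa)(149 − 68.9 L) = 17829 J.
W_total = 9955 + 17829 = 27784 J.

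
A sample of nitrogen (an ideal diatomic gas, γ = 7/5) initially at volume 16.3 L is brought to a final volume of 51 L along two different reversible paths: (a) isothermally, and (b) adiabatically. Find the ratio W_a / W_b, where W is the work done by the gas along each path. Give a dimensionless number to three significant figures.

Path (a) isothermal: W = P₁V₁ ln(V₂/V₁) → W_a/(P₁V₁) = 1.141.
Path (b) adiabatic: W = P₁V₁(1 − (V₁/V₂)^(γ−1))/(γ−1) → W_b/(P₁V₁) = 0.9159.
W_a / W_b = 1.141 / 0.9159 = 1.245.

W_a / W_b ≈ 1.25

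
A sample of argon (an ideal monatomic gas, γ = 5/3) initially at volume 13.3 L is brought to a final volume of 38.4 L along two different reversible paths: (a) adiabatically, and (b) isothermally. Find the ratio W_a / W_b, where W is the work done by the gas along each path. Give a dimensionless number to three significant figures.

W_a / W_b ≈ 0.717

Path (a) adiabatic: W = P₁V₁(1 − (V₁/V₂)^(γ−1))/(γ−1) → W_a/(P₁V₁) = 0.7602.
Path (b) isothermal: W = P₁V₁ ln(V₂/V₁) → W_b/(P₁V₁) = 1.06.
W_a / W_b = 0.7602 / 1.06 = 0.717.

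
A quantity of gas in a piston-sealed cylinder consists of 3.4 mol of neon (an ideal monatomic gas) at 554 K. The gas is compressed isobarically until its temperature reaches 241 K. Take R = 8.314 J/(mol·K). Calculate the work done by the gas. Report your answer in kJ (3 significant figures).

W ≈ -8.85 kJ

Isobaric: W = P ΔV = nR ΔT.
W = (3.4)(8.314)(241 − 554) = -8848 J.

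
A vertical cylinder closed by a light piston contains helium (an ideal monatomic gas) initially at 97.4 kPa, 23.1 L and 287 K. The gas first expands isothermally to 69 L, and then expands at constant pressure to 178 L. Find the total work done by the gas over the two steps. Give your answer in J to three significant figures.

Step 1 (isothermal): W = P₁V₁ ln(V₂/V₁) = (2250) ln(69/23.1) = 2462 J.
After step 1: P = 32.61 kPa, V = 69 L, T = 287 K.
Step 2 (isobaric): W = PΔV = (32.61 kPa)(178 − 69 L) = 3554 J.
W_total = 2462 + 3554 = 6016 J.

W_total ≈ 6020 J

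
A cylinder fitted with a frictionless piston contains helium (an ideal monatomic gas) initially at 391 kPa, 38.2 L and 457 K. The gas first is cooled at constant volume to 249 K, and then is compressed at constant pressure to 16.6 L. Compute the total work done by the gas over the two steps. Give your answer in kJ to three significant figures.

Step 1 (isochoric): W = 0 (constant volume).
After step 1: P = 213 kPa (V unchanged).
Step 2 (isobaric): W = PΔV = (213 kPa)(16.6 − 38.2 L) = -4602 J.
W_total = 0 − 4602 = -4602 J.

W_total ≈ -4.60 kJ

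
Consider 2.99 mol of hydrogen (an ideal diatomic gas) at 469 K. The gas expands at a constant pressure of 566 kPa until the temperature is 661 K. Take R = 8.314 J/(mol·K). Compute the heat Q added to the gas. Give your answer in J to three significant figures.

Isobaric: W = nRΔT = (2.99)(8.314)(192) = 4773 J.
ΔU = nCᵥΔT with Cᵥ = 5R/2: ΔU = (2.99)(20.79)(192) = 11932 J.
Q = ΔU + W = 11932 + 4773 = 16705 J.

Q ≈ 16700 J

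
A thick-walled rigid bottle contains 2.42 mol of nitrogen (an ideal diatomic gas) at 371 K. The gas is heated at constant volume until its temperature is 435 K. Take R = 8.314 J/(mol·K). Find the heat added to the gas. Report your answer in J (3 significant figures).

Constant volume ⇒ W = 0, so Q = ΔU = nCᵥΔT with Cᵥ = 5R/2 = 20.79 J/(mol·K).
ΔU = (2.42)(20.79)(435 − 371) = 3219 J.

Q ≈ 3220 J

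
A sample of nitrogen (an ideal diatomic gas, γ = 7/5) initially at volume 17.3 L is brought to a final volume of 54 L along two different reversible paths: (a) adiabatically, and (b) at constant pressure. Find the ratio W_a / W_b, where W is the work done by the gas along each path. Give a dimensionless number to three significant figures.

Path (a) adiabatic: W = P₁V₁(1 − (V₁/V₂)^(γ−1))/(γ−1) → W_a/(P₁V₁) = 0.9144.
Path (b) isobaric: W = P₁(V₂ − V₁) → W_b/(P₁V₁) = 2.121.
W_a / W_b = 0.9144 / 2.121 = 0.431.

W_a / W_b ≈ 0.431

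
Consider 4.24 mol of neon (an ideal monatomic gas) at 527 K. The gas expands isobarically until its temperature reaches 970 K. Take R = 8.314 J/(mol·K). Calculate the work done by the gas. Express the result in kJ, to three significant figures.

Isobaric: W = P ΔV = nR ΔT.
W = (4.24)(8.314)(970 − 527) = 15616 J.

W ≈ 15.6 kJ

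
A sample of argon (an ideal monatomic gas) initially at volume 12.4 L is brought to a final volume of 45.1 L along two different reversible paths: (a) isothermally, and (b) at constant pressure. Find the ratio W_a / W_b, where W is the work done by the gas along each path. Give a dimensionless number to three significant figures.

Path (a) isothermal: W = P₁V₁ ln(V₂/V₁) → W_a/(P₁V₁) = 1.291.
Path (b) isobaric: W = P₁(V₂ − V₁) → W_b/(P₁V₁) = 2.637.
W_a / W_b = 1.291 / 2.637 = 0.4896.

W_a / W_b ≈ 0.490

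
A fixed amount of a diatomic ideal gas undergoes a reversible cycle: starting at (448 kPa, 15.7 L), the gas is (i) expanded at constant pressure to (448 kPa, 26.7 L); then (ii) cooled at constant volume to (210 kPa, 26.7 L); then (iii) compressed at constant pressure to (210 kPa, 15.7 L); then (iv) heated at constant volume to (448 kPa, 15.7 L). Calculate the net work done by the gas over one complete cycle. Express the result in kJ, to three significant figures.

W_net ≈ 2.62 kJ

Constant-volume legs do no work.
W(i) = (448)(26.7 − 15.7) = 4928 J; W(iii) = (210)(15.7 − 26.7) = -2310 J.
W_net = 4928 − 2310 = 2618 J (the clockwise enclosed area).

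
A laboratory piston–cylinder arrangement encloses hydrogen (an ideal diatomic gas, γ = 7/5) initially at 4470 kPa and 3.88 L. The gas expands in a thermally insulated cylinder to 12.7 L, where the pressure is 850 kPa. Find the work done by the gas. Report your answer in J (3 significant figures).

Adiabatic: W = (P₁V₁ − P₂V₂)/(γ − 1) with γ = 7/5.
P₁V₁ = 17344 J, P₂V₂ = 10795 J.
W = (17344 − 10795) / 0.4 = 16372 J.

W ≈ 16400 J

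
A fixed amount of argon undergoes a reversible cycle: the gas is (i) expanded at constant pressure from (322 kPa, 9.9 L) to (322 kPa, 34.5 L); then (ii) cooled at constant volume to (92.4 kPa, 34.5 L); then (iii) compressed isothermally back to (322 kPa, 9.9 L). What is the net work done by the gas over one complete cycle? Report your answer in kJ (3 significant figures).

W_net ≈ 3.94 kJ

Leg (i): W = PΔV = (322)(34.5 − 9.9) = 7921 J.
Leg (ii): W = 0.
Leg (iii): W = PᵢVᵢ ln(V_f/Vᵢ) = (3188) ln(9.9/34.5) = -3980 J.
W_net = 7921 − 3980 = 3941 J.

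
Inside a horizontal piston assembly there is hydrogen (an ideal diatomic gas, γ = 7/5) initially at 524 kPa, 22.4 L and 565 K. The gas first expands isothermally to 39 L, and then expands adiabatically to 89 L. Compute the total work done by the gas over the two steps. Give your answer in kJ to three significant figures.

Step 1 (isothermal): W = P₁V₁ ln(V₂/V₁) = (11738) ln(39/22.4) = 6509 J.
After step 1: P = 301 kPa, V = 39 L, T = 565 K.
Step 2 (adiabatic): W = (P₁V₁ − P₂V₂)/(γ−1) = (11738 − 8438)/0.4 = 8249 J.
W_total = 6509 + 8249 = 14757 J.

W_total ≈ 14.8 kJ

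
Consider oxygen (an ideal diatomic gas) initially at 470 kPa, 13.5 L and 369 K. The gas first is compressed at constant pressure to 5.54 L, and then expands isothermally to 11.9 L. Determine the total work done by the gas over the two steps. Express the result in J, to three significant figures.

Step 1 (isobaric): W = PΔV = (470 kPa)(5.54 − 13.5 L) = -3741 J.
After step 1: P = 470 kPa, V = 5.54 L, T = 151.4 K.
Step 2 (isothermal): W = P₁V₁ ln(V₂/V₁) = (2604) ln(11.9/5.54) = 1991 J.
W_total = -3741 + 1991 = -1750 J.

W_total ≈ -1750 J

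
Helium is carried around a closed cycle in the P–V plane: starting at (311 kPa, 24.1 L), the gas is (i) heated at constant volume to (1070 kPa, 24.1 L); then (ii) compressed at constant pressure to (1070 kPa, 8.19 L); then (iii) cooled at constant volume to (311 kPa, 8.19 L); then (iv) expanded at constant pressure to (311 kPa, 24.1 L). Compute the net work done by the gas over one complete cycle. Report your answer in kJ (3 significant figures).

Constant-volume legs do no work.
W(ii) = (1070)(8.19 − 24.1) = -17024 J; W(iv) = (311)(24.1 − 8.19) = 4948 J.
W_net = -17024 + 4948 = -12076 J (the counter-clockwise enclosed area).

W_net ≈ -12.1 kJ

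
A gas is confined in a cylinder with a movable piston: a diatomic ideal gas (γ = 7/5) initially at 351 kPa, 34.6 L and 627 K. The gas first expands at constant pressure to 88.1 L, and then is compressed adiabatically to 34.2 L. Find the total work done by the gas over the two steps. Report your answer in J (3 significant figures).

W_total ≈ -16800 J

Step 1 (isobaric): W = PΔV = (351 kPa)(88.1 − 34.6 L) = 18778 J.
After step 1: P = 351 kPa, V = 88.1 L, T = 1596 K.
Step 2 (adiabatic): W = (P₁V₁ − P₂V₂)/(γ−1) = (30923 − 45151)/0.4 = -35569 J.
W_total = 18778 − 35569 = -16790 J.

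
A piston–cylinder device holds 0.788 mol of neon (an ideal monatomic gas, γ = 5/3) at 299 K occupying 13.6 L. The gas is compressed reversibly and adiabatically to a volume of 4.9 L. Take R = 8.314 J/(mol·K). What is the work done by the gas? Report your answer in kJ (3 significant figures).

Adiabatic: TV^(γ−1) = const with γ = 5/3.
T₂ = T₁ (V₁/V₂)^(γ−1) = 299 × (13.6/4.9)^0.667 = 299 × 1.975 = 590.5 K.
W_by = nCᵥ(T₁ − T₂) = (0.788)(12.47)(299 − 590.5) = -2865 J.

W ≈ -2.86 kJ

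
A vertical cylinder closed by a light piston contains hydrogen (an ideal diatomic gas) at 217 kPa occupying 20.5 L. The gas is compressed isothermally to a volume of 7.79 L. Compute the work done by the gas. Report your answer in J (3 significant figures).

Isothermal: W = nRT ln(V₂/V₁) = P₁V₁ ln(V₂/V₁).
P₁V₁ = (217 kPa)(20.5 L) = 4448 J.
W = 4448 × ln(7.79/20.5) = 4448 × -0.9676
W_by_gas = -4304 J.

W ≈ -4300 J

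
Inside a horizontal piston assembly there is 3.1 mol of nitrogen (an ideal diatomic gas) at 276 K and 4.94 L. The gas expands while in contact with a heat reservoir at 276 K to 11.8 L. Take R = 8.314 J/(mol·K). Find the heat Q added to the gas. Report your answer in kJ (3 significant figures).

Q ≈ 6.19 kJ

Isothermal ⇒ ΔU = 0, so Q = W = nRT ln(V₂/V₁).
Q = (3.1)(8.314)(276) ln(11.8/4.94) = 7113 × 0.8707 = 6194 J.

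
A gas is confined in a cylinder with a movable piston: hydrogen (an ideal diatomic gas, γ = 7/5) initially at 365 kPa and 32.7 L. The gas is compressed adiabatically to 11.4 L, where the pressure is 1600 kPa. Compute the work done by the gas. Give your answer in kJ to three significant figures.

Adiabatic: W = (P₁V₁ − P₂V₂)/(γ − 1) with γ = 7/5.
P₁V₁ = 11936 J, P₂V₂ = 18240 J.
W = (11936 − 18240) / 0.4 = -15761 J.

W ≈ -15.8 kJ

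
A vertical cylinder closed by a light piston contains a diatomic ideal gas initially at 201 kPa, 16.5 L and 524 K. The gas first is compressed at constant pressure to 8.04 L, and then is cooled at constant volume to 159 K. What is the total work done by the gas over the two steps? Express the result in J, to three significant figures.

Step 1 (isobaric): W = PΔV = (201 kPa)(8.04 − 16.5 L) = -1700 J.
Step 2 (isochoric): W = 0 (constant volume).
W_total = -1700 + 0 = -1700 J.

W_total ≈ -1700 J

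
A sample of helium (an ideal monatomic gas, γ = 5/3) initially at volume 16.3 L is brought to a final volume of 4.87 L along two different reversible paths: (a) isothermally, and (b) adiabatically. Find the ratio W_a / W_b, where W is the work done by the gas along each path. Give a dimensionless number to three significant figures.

Path (a) isothermal: W = P₁V₁ ln(V₂/V₁) → W_a/(P₁V₁) = -1.208.
Path (b) adiabatic: W = P₁V₁(1 − (V₁/V₂)^(γ−1))/(γ−1) → W_b/(P₁V₁) = -1.856.
W_a / W_b = -1.208 / -1.856 = 0.6508.

W_a / W_b ≈ 0.651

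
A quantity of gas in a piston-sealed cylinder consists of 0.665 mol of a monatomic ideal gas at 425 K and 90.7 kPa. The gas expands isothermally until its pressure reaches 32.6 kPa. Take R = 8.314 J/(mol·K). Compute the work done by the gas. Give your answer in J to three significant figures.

W ≈ 2400 J

Isothermal process: W = nRT ln(V₂/V₁) = nRT ln(P₁/P₂).
W = (0.665)(8.314)(425) × ln(90.7/32.6)
  = 2350 × ln(2.782) = 2350 × 1.023
W_by_gas = 2404 J.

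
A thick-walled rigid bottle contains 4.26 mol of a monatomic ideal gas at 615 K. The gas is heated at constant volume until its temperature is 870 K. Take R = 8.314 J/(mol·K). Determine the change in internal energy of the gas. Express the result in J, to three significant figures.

ΔU ≈ 13500 J

Constant volume ⇒ W = 0, so Q = ΔU = nCᵥΔT with Cᵥ = 3R/2 = 12.47 J/(mol·K).
ΔU = (4.26)(12.47)(870 − 615) = 13547 J.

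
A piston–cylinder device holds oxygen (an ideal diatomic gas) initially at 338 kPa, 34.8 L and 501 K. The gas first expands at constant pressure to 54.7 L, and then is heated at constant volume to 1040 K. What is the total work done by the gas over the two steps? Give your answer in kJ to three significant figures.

Step 1 (isobaric): W = PΔV = (338 kPa)(54.7 − 34.8 L) = 6726 J.
Step 2 (isochoric): W = 0 (constant volume).
W_total = 6726 + 0 = 6726 J.

W_total ≈ 6.73 kJ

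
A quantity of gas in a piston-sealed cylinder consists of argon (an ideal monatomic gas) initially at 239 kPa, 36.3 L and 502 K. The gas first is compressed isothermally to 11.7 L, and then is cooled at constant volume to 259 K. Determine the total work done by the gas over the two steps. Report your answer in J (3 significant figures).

Step 1 (isothermal): W = P₁V₁ ln(V₂/V₁) = (8676) ln(11.7/36.3) = -9823 J.
Step 2 (isochoric): W = 0 (constant volume).
W_total = -9823 + 0 = -9823 J.

W_total ≈ -9820 J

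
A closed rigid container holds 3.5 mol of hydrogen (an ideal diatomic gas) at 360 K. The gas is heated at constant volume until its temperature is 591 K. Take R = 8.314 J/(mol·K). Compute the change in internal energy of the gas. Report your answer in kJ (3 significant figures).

Constant volume ⇒ W = 0, so Q = ΔU = nCᵥΔT with Cᵥ = 5R/2 = 20.79 J/(mol·K).
ΔU = (3.5)(20.79)(591 − 360) = 16805 J.

ΔU ≈ 16.8 kJ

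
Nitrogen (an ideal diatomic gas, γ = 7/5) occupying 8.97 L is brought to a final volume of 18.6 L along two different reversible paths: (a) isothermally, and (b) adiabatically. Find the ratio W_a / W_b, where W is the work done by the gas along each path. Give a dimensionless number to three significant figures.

W_a / W_b ≈ 1.15

Path (a) isothermal: W = P₁V₁ ln(V₂/V₁) → W_a/(P₁V₁) = 0.7293.
Path (b) adiabatic: W = P₁V₁(1 − (V₁/V₂)^(γ−1))/(γ−1) → W_b/(P₁V₁) = 0.6325.
W_a / W_b = 0.7293 / 0.6325 = 1.153.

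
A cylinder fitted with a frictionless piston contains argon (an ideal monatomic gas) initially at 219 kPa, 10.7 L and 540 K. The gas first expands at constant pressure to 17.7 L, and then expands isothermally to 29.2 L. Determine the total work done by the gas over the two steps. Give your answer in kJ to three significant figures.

W_total ≈ 3.47 kJ

Step 1 (isobaric): W = PΔV = (219 kPa)(17.7 − 10.7 L) = 1533 J.
After step 1: P = 219 kPa, V = 17.7 L, T = 893.3 K.
Step 2 (isothermal): W = P₁V₁ ln(V₂/V₁) = (3876) ln(29.2/17.7) = 1940 J.
W_total = 1533 + 1940 = 3473 J.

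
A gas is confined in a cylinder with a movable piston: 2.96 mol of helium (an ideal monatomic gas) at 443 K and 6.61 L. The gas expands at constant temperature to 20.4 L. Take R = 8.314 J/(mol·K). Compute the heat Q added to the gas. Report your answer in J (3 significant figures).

Q ≈ 12300 J

Isothermal ⇒ ΔU = 0, so Q = W = nRT ln(V₂/V₁).
Q = (2.96)(8.314)(443) ln(20.4/6.61) = 10902 × 1.127 = 12286 J.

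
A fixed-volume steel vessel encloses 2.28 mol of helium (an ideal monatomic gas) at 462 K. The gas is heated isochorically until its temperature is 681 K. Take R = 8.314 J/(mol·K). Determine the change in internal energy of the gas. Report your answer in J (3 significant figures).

Constant volume ⇒ W = 0, so Q = ΔU = nCᵥΔT with Cᵥ = 3R/2 = 12.47 J/(mol·K).
ΔU = (2.28)(12.47)(681 − 462) = 6227 J.

ΔU ≈ 6230 J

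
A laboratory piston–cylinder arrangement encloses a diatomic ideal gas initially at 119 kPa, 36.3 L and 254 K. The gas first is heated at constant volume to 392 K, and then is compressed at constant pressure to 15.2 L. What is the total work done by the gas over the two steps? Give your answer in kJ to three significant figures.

W_total ≈ -3.88 kJ

Step 1 (isochoric): W = 0 (constant volume).
After step 1: P = 183.7 kPa (V unchanged).
Step 2 (isobaric): W = PΔV = (183.7 kPa)(15.2 − 36.3 L) = -3875 J.
W_total = 0 − 3875 = -3875 J.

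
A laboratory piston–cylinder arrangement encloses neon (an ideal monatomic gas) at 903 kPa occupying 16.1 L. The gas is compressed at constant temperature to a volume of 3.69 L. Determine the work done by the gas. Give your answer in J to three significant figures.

W ≈ -21400 J

Isothermal: W = nRT ln(V₂/V₁) = P₁V₁ ln(V₂/V₁).
P₁V₁ = (903 kPa)(16.1 L) = 14538 J.
W = 14538 × ln(3.69/16.1) = 14538 × -1.473
W_by_gas = -21418 J.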